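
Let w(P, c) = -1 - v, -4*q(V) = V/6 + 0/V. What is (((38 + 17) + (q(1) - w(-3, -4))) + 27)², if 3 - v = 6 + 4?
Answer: 3323329/576 ≈ 5769.7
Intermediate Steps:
v = -7 (v = 3 - (6 + 4) = 3 - 1*10 = 3 - 10 = -7)
q(V) = -V/24 (q(V) = -(V/6 + 0/V)/4 = -(V*(⅙) + 0)/4 = -(V/6 + 0)/4 = -V/24)
w(P, c) = 6 (w(P, c) = -1 - 1*(-7) = -1 + 7 = 6)
(((38 + 17) + (q(1) - w(-3, -4))) + 27)² = (((38 + 17) + (-1/24*1 - 1*6)) + 27)² = ((55 + (-1/24 - 6)) + 27)² = ((55 - 145/24) + 27)² = (1175/24 + 27)² = (1823/24)² = 3323329/576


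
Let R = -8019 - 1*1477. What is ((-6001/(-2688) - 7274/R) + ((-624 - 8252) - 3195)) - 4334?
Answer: -52333144429/3190656 ≈ -16402.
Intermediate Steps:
R = -9496 (R = -8019 - 1477 = -9496)
((-6001/(-2688) - 7274/R) + ((-624 - 8252) - 3195)) - 4334 = ((-6001/(-2688) - 7274/(-9496)) + ((-624 - 8252) - 3195)) - 4334 = ((-6001*(-1/2688) - 7274*(-1/9496)) + (-8876 - 3195)) - 4334 = ((6001/2688 + 3637/4748) - 12071) - 4334 = (9567251/3190656 - 12071) - 4334 = -38504841325/3190656 - 4334 = -52333144429/3190656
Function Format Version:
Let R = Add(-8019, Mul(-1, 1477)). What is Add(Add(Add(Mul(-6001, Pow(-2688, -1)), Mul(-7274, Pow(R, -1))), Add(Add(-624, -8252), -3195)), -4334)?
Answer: Rational(-52333144429, 3190656) ≈ -16402.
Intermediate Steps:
R = -9496 (R = Add(-8019, -1477) = -9496)
Add(Add(Add(Mul(-6001, Pow(-2688, -1)), Mul(-7274, Pow(R, -1))), Add(Add(-624, -8252), -3195)), -4334) = Add(Add(Add(Mul(-6001, Pow(-2688, -1)), Mul(-7274, Pow(-9496, -1))), Add(Add(-624, -8252), -3195)), -4334) = Add(Add(Add(Mul(-6001, Rational(-1, 2688)), Mul(-7274, Rational(-1, 9496))), Add(-8876, -3195)), -4334) = Add(Add(Add(Rational(6001, 2688), Rational(3637, 4748)), -12071), -4334) = Add(Add(Rational(9567251, 3190656), -12071), -4334) = Add(Rational(-38504841325, 3190656), -4334) = Rational(-52333144429, 3190656)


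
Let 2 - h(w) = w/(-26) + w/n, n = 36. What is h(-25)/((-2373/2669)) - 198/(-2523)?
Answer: -1747096895/933984324 ≈ -1.8706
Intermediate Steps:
h(w) = 2 + 5*w/468 (h(w) = 2 - (w/(-26) + w/36) = 2 - (w*(-1/26) + w*(1/36)) = 2 - (-w/26 + w/36) = 2 - (-5)*w/468 = 2 + 5*w/468)
h(-25)/((-2373/2669)) - 198/(-2523) = (2 + (5/468)*(-25))/((-2373/2669)) - 198/(-2523) = (2 - 125/468)/((-2373*1/2669)) - 198*(-1/2523) = 811/(468*(-2373/2669)) + 66/841 = (811/468)*(-2669/2373) + 66/841 = -2164559/1110564 + 66/841 = -1747096895/933984324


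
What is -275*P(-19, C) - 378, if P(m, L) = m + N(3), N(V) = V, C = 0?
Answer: 4022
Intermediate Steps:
P(m, L) = 3 + m (P(m, L) = m + 3 = 3 + m)
-275*P(-19, C) - 378 = -275*(3 - 19) - 378 = -275*(-16) - 378 = 4400 - 378 = 4022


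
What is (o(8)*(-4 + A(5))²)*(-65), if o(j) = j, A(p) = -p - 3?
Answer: -74880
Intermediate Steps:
A(p) = -3 - p
(o(8)*(-4 + A(5))²)*(-65) = (8*(-4 + (-3 - 1*5))²)*(-65) = (8*(-4 + (-3 - 5))²)*(-65) = (8*(-4 - 8)²)*(-65) = (8*(-12)²)*(-65) = (8*144)*(-65) = 1152*(-65) = -74880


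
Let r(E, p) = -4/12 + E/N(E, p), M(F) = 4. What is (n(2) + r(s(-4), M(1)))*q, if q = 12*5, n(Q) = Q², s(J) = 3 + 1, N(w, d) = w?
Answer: 280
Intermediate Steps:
s(J) = 4
r(E, p) = ⅔ (r(E, p) = -4/12 + E/E = -4*1/12 + 1 = -⅓ + 1 = ⅔)
q = 60
(n(2) + r(s(-4), M(1)))*q = (2² + ⅔)*60 = (4 + ⅔)*60 = (14/3)*60 = 280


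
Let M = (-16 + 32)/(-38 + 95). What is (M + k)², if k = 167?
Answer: 90916225/3249 ≈ 27983.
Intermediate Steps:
M = 16/57 ≈ 0.28070
(M + k)² = (16/57 + 167)² = (9535/57)² = 90916225/3249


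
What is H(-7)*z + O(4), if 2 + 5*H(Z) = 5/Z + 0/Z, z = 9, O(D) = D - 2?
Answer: -101/35 ≈ -2.8857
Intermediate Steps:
O(D) = -2 + D
H(Z) = -⅖ + 1/Z (H(Z) = -⅖ + (5/Z + 0/Z)/5 = -⅖ + (5/Z + 0)/5 = -⅖ + (5/Z)/5 = -⅖ + 1/Z)
H(-7)*z + O(4) = (-⅖ + 1/(-7))*9 + (-2 + 4) = (-⅖ - ⅐)*9 + 2 = -19/35*9 + 2 = -171/35 + 2 = -101/35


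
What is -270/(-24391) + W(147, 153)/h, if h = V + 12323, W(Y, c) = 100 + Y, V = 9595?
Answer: 918649/41123226 ≈ 0.022339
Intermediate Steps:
h = 21918 (h = 9595 + 12323 = 21918)
-270/(-24391) + W(147, 153)/h = -270/(-24391) + (100 + 147)/21918 = -270*(-1/24391) + 247*(1/21918) = 270/24391 + 19/1686 = 918649/41123226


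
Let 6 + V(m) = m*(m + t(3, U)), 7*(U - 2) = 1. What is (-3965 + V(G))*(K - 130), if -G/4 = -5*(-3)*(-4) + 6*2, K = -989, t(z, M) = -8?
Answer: -35088483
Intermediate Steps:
U = 15/7 (U = 2 + (⅐)*1 = 2 + ⅐ = 15/7 ≈ 2.1429)
G = 192 (G = -4*(-5*(-3)*(-4) + 6*2) = -4*(15*(-4) + 12) = -4*(-60 + 12) = -4*(-48) = 192)
V(m) = -6 + m*(-8 + m) (V(m) = -6 + m*(m - 8) = -6 + m*(-8 + m))
(-3965 + V(G))*(K - 130) = (-3965 + (-6 + 192² - 8*192))*(-989 - 130) = (-3965 + (-6 + 36864 - 1536))*(-1119) = (-3965 + 35322)*(-1119) = 31357*(-1119) = -35088483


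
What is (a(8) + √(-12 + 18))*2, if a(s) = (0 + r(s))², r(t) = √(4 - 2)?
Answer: 4 + 2*√6 ≈ 8.8990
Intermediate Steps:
r(t) = √2
a(s) = 2 (a(s) = (0 + √2)² = (√2)² = 2)
(a(8) + √(-12 + 18))*2 = (2 + √(-12 + 18))*2 = (2 + √6)*2 = 4 + 2*√6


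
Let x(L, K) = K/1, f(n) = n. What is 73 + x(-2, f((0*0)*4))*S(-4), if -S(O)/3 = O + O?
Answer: 73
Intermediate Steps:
S(O) = -6*O (S(O) = -3*(O + O) = -6*O)
x(L, K) = K (x(L, K) = K*1 = K)
73 + x(-2, f((0*0)*4))*S(-4) = 73 + ((0*0)*4)*(-6*(-4)) = 73 + (0*4)*24 = 73 + 0*24 = 73 + 0 = 73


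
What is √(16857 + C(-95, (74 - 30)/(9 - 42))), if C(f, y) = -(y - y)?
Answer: 3*√1873 ≈ 129.83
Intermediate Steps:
C(f, y) = 0 (C(f, y) = -1*0 = 0)
√(16857 + C(-95, (74 - 30)/(9 - 42))) = √(16857 + 0) = √16857 = 3*√1873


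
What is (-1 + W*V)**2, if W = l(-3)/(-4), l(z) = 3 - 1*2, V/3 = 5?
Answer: 361/16 ≈ 22.563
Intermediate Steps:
V = 15 (V = 3*5 = 15)
l(z) = 1 (l(z) = 3 - 2 = 1)
W = -1/4 (W = 1/(-4) = 1*(-1/4) = -1/4 ≈ -0.25000)
(-1 + W*V)**2 = (-1 - 1/4*15)**2 = (-1 - 15/4)**2 = (-19/4)**2 = 361/16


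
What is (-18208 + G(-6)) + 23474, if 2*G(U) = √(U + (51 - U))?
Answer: 5266 + √51/2 ≈ 5269.6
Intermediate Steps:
G(U) = √51/2 (G(U) = √(U + (51 - U))/2 = √51/2)
(-18208 + G(-6)) + 23474 = (-18208 + √51/2) + 23474 = 5266 + √51/2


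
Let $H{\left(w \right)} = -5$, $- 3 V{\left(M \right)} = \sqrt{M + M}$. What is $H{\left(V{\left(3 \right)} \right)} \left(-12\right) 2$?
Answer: $120$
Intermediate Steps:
$V{\left(M \right)} = - \frac{\sqrt{2} \sqrt{M}}{3}$ ($V{\left(M \right)} = - \frac{\sqrt{M + M}}{3} = - \frac{\sqrt{2 M}}{3} = - \frac{\sqrt{2} \sqrt{M}}{3}$)
$H{\left(V{\left(3 \right)} \right)} \left(-12\right) 2 = \left(-5\right) \left(-12\right) 2 = 60 \cdot 2 = 120$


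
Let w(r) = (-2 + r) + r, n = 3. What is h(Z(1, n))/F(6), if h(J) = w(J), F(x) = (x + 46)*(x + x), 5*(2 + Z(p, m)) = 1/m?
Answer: -11/1170 ≈ -0.0094017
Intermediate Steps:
Z(p, m) = -2 + 1/(5*m)
w(r) = -2 + 2*r
F(x) = 2*x*(46 + x) (F(x) = (46 + x)*(2*x) = 2*x*(46 + x))
h(J) = -2 + 2*J
h(Z(1, n))/F(6) = (-2 + 2*(-2 + (⅕)/3))/((2*6*(46 + 6))) = (-2 + 2*(-2 + (⅕)*(⅓)))/((2*6*52)) = (-2 + 2*(-2 + 1/15))/624 = (-2 + 2*(-29/15))*(1/624) = (-2 - 58/15)*(1/624) = -88/15*1/624 = -11/1170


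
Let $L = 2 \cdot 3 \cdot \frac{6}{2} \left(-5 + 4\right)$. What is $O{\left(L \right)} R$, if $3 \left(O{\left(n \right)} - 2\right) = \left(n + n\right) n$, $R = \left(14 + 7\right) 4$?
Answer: $18312$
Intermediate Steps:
$R = 84$ ($R = 21 \cdot 4 = 84$)
$L = -18$ ($L = 2 \cdot 3 \cdot 6 \cdot \frac{1}{2} \left(-1\right) = 2 \cdot 3 \cdot 3 \left(-1\right) = 2 \cdot 9 \left(-1\right) = 2 \left(-9\right) = -18$)
$O{\left(n \right)} = 2 + \frac{2 n^{2}}{3}$ ($O{\left(n \right)} = 2 + \frac{\left(n + n\right) n}{3} = 2 + \frac{2 n n}{3} = 2 + \frac{2 n^{2}}{3}$)
$O{\left(L \right)} R = \left(2 + \frac{2 \left(-18\right)^{2}}{3}\right) 84 = \left(2 + \frac{2}{3} \cdot 324\right) 84 = \left(2 + 216\right) 84 = 218 \cdot 84 = 18312$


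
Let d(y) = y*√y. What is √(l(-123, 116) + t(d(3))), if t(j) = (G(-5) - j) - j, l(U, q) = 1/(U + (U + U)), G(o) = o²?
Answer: √(378184 - 90774*√3)/123 ≈ 3.8216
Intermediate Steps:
d(y) = y^(3/2)
l(U, q) = 1/(3*U) (l(U, q) = 1/(U + 2*U) = 1/(3*U))
t(j) = 25 - 2*j (t(j) = ((-5)² - j) - j = (25 - j) - j = 25 - 2*j)
√(l(-123, 116) + t(d(3))) = √((⅓)/(-123) + (25 - 6*√3)) = √((⅓)*(-1/123) + (25 - 6*√3)) = √(-1/369 + (25 - 6*√3)) = √(9224/369 - 6*√3)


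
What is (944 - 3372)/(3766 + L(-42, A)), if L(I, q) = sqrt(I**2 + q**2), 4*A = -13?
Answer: -146301568/226895703 + 9712*sqrt(28393)/226895703 ≈ -0.63758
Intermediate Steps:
A = -13/4 (A = (1/4)*(-13) = -13/4 ≈ -3.2500)
(944 - 3372)/(3766 + L(-42, A)) = (944 - 3372)/(3766 + sqrt((-42)**2 + (-13/4)**2)) = -2428/(3766 + sqrt(1764 + 169/16)) = -2428/(3766 + sqrt(28393/16)) = -2428/(3766 + sqrt(28393)/4)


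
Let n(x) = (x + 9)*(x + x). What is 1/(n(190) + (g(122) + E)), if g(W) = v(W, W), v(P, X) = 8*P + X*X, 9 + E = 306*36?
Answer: 1/102487 ≈ 9.7573e-6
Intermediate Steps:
E = 11007 (E = -9 + 306*36 = -9 + 11016 = 11007)
v(P, X) = X**2 + 8*P (v(P, X) = 8*P + X**2 = X**2 + 8*P)
g(W) = W**2 + 8*W
n(x) = 2*x*(9 + x) (n(x) = (9 + x)*(2*x) = 2*x*(9 + x))
1/(n(190) + (g(122) + E)) = 1/(2*190*(9 + 190) + (122*(8 + 122) + 11007)) = 1/(2*190*199 + (122*130 + 11007)) = 1/(75620 + (15860 + 11007)) = 1/(75620 + 26867) = 1/102487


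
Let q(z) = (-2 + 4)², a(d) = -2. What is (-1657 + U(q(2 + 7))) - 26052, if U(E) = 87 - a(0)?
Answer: -27620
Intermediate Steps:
q(z) = 4 (q(z) = 2² = 4)
U(E) = 89 (U(E) = 87 - 1*(-2) = 87 + 2 = 89)
(-1657 + U(q(2 + 7))) - 26052 = (-1657 + 89) - 26052 = -1568 - 26052 = -27620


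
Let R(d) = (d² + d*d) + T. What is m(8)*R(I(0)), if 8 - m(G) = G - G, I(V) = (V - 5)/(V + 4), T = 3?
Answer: 49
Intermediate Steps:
I(V) = (-5 + V)/(4 + V)
m(G) = 8 (m(G) = 8 - (G - G) = 8 - 1*0 = 8 + 0 = 8)
R(d) = 3 + 2*d² (R(d) = (d² + d*d) + 3 = (d² + d²) + 3 = 2*d² + 3 = 3 + 2*d²)
m(8)*R(I(0)) = 8*(3 + 2*((-5 + 0)/(4 + 0))²) = 8*(3 + 2*(-5/4)²) = 8*(3 + 2*(25/16)) = 8*(3 + 25/8) = 8*(49/8) = 49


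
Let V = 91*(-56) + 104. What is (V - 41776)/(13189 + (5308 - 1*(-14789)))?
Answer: -23384/16643 ≈ -1.4050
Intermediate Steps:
V = -4992 (V = -5096 + 104 = -4992)
(V - 41776)/(13189 + (5308 - 1*(-14789))) = (-4992 - 41776)/(13189 + (5308 - 1*(-14789))) = -46768/(13189 + (5308 + 14789)) = -46768/(13189 + 20097) = -46768/33286 = -46768*1/33286 = -23384/16643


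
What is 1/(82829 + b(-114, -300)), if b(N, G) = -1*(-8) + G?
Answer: 1/82537 ≈ 1.2116e-5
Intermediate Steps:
b(N, G) = 8 + G
1/(82829 + b(-114, -300)) = 1/(82829 + (8 - 300)) = 1/(82829 - 292) = 1/82537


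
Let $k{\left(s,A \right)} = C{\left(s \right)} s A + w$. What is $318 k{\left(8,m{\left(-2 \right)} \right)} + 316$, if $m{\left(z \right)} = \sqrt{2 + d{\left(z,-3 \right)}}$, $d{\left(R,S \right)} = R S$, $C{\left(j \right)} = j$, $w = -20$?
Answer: $-6044 + 40704 \sqrt{2} \approx 51520.0$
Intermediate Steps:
$m{\left(z \right)} = \sqrt{2 - 3 z}$ ($m{\left(z \right)} = \sqrt{2 + z \left(-3\right)} = \sqrt{2 - 3 z}$)
$k{\left(s,A \right)} = -20 + A s^{2}$ ($k{\left(s,A \right)} = s s A - 20 = s^{2} A - 20 = A s^{2} - 20 = -20 + A s^{2}$)
$318 k{\left(8,m{\left(-2 \right)} \right)} + 316 = 318 \left(-20 + \sqrt{2 - -6} \cdot 8^{2}\right) + 316 = 318 \left(-20 + \sqrt{2 + 6} \cdot 64\right) + 316 = 318 \left(-20 + \sqrt{8} \cdot 64\right) + 316 = 318 \left(-20 + 2 \sqrt{2} \cdot 64\right) + 316 = 318 \left(-20 + 128 \sqrt{2}\right) + 316 = \left(-6360 + 40704 \sqrt{2}\right) + 316 = -6044 + 40704 \sqrt{2}$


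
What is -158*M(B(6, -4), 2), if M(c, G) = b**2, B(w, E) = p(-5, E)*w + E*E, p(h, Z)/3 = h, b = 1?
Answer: -158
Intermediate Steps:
p(h, Z) = 3*h
B(w, E) = E**2 - 15*w (B(w, E) = (3*(-5))*w + E*E = -15*w + E**2 = E**2 - 15*w)
M(c, G) = 1 (M(c, G) = 1**2 = 1)
-158*M(B(6, -4), 2) = -158*1 = -158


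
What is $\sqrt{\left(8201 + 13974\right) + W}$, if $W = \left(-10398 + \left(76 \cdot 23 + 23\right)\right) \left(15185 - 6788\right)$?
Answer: $2 i \sqrt{18104686} \approx 8509.9 i$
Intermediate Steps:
$W = -72440919$ ($W = \left(-10398 + \left(1748 + 23\right)\right) 8397 = \left(-10398 + 1771\right) 8397 = \left(-8627\right) 8397 = -72440919$)
$\sqrt{\left(8201 + 13974\right) + W} = \sqrt{\left(8201 + 13974\right) - 72440919} = \sqrt{22175 - 72440919} = \sqrt{-72418744} = 2 i \sqrt{18104686}$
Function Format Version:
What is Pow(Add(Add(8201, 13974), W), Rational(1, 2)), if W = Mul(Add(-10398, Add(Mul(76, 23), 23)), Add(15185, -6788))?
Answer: Mul(2, I, Pow(18104686, Rational(1, 2))) ≈ Mul(8509.9, I)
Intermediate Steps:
W = -72440919 (W = Mul(Add(-10398, Add(1748, 23)), 8397) = Mul(Add(-10398, 1771), 8397) = Mul(-8627, 8397) = -72440919)
Pow(Add(Add(8201, 13974), W), Rational(1, 2)) = Pow(Add(Add(8201, 13974), -72440919), Rational(1, 2)) = Pow(Add(22175, -72440919), Rational(1, 2)) = Pow(-72418744, Rational(1, 2)) = Mul(2, I, Pow(18104686, Rational(1, 2)))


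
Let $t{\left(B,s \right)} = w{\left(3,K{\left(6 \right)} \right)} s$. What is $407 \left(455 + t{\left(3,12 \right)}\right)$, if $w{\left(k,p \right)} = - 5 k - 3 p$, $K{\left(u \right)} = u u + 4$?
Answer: $-474155$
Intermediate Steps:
$K{\left(u \right)} = 4 + u^{2}$ ($K{\left(u \right)} = u^{2} + 4 = 4 + u^{2}$)
$t{\left(B,s \right)} = - 135 s$ ($t{\left(B,s \right)} = \left(\left(-5\right) 3 - 3 \left(4 + 6^{2}\right)\right) s = \left(-15 - 3 \left(4 + 36\right)\right) s = \left(-15 - 120\right) s = - 135 s$)
$407 \left(455 + t{\left(3,12 \right)}\right) = 407 \left(455 - 1620\right) = 407 \left(-1165\right) = -474155$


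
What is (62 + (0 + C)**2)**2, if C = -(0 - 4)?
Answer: 6084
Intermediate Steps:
C = 4 (C = -1*(-4) = 4)
(62 + (0 + C)**2)**2 = (62 + (0 + 4)**2)**2 = (62 + 4**2)**2 = (62 + 16)**2 = 78**2 = 6084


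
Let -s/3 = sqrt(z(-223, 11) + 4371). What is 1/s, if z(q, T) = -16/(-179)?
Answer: -sqrt(5602163)/469455 ≈ -0.0050418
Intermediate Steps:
z(q, T) = 16/179 (z(q, T) = -16*(-1/179) = 16/179)
s = -15*sqrt(5602163)/179 (s = -3*sqrt(16/179 + 4371) = -15*sqrt(5602163)/179 ≈ -198.34)
1/s = 1/(-15*sqrt(5602163)/179) = -sqrt(5602163)/469455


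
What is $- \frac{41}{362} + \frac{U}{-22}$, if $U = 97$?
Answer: $- \frac{9004}{1991} \approx -4.5224$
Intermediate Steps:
$- \frac{41}{362} + \frac{U}{-22} = - \frac{41}{362} + \frac{97}{-22} = \left(-41\right) \frac{1}{362} + 97 \left(- \frac{1}{22}\right) = - \frac{41}{362} - \frac{97}{22} = - \frac{9004}{1991}$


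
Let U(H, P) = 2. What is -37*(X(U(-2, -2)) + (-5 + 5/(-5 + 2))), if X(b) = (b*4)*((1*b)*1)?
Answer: -1036/3 ≈ -345.33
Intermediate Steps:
X(b) = 4*b² (X(b) = (4*b)*(b*1) = (4*b)*b = 4*b²)
-37*(X(U(-2, -2)) + (-5 + 5/(-5 + 2))) = -37*(4*2² + (-5 + 5/(-5 + 2))) = -37*(4*4 + (-5 + 5/(-3))) = -37*(16 + (-5 + 5*(-⅓))) = -37*(16 + (-5 - 5/3)) = -37*(16 - 20/3) = -37*28/3 = -1036/3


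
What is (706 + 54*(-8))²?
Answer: 75076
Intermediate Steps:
(706 + 54*(-8))² = (706 - 432)² = 274² = 75076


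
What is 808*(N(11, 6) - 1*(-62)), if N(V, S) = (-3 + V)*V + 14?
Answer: 132512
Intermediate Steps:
N(V, S) = 14 + V*(-3 + V) (N(V, S) = V*(-3 + V) + 14 = 14 + V*(-3 + V))
808*(N(11, 6) - 1*(-62)) = 808*((14 + 11**2 - 3*11) - 1*(-62)) = 808*((14 + 121 - 33) + 62) = 808*(102 + 62) = 808*164 = 132512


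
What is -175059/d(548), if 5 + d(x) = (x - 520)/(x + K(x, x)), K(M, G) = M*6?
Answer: 2664787/76 ≈ 35063.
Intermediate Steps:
K(M, G) = 6*M
d(x) = -5 + (-520 + x)/(7*x) (d(x) = -5 + (x - 520)/(x + 6*x) = -5 + (-520 + x)/((7*x)) = -5 + (-520 + x)*(1/(7*x)) = -5 + (-520 + x)/(7*x))
-175059/d(548) = -175059*1918/(-260 - 17*548) = -175059*1918/(-260 - 9316) = -175059/((2/7)*(1/548)*(-9576)) = -175059/(-684/137) = -175059*(-137/684) = 2664787/76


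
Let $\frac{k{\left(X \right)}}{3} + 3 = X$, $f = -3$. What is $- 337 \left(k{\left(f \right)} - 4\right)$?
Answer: $7414$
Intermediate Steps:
$k{\left(X \right)} = -9 + 3 X$
$- 337 \left(k{\left(f \right)} - 4\right) = - 337 \left(\left(-9 + 3 \left(-3\right)\right) - 4\right) = - 337 \left(\left(-9 - 9\right) - 4\right) = - 337 \left(-18 - 4\right) = \left(-337\right) \left(-22\right) = 7414$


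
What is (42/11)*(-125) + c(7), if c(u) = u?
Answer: -5173/11 ≈ -470.27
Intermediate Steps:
(42/11)*(-125) + c(7) = (42/11)*(-125) + 7 = -5250/11 + 7 = -5173/11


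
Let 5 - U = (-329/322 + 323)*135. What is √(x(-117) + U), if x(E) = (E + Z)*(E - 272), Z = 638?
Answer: I*√520813334/46 ≈ 496.12*I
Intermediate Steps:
x(E) = (-272 + E)*(638 + E) (x(E) = (E + 638)*(E - 272) = (638 + E)*(-272 + E) = (-272 + E)*(638 + E))
U = -1999255/46 (U = 5 - (-329/322 + 323)*135 = 5 - (-329*1/322 + 323)*135 = 5 - (-47/46 + 323)*135 = 5 - 14811*135/46 = 5 - 1*1999485/46 = 5 - 1999485/46 = -1999255/46 ≈ -43462.)
√(x(-117) + U) = √((-173536 + (-117)² + 366*(-117)) - 1999255/46) = √((-173536 + 13689 - 42822) - 1999255/46) = √(-202669 - 1999255/46) = √(-11322029/46) = I*√520813334/46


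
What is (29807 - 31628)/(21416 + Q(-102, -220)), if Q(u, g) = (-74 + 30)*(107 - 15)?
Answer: -1821/17368 ≈ -0.10485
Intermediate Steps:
Q(u, g) = -4048 (Q(u, g) = -44*92 = -4048)
(29807 - 31628)/(21416 + Q(-102, -220)) = (29807 - 31628)/(21416 - 4048) = -1821/17368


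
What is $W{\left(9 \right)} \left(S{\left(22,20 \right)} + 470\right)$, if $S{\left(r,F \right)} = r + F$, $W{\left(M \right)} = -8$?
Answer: $-4096$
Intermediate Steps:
$S{\left(r,F \right)} = F + r$
$W{\left(9 \right)} \left(S{\left(22,20 \right)} + 470\right) = - 8 \left(\left(20 + 22\right) + 470\right) = - 8 \left(42 + 470\right) = \left(-8\right) 512 = -4096$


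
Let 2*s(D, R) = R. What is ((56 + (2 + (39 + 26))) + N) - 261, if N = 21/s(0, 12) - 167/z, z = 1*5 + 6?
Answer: -3293/22 ≈ -149.68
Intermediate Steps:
s(D, R) = R/2
z = 11 (z = 5 + 6 = 11)
N = -257/22 (N = 21/(((½)*12)) - 167/11 = 21/6 - 167*1/11 = 21*(⅙) - 167/11 = 7/2 - 167/11 = -257/22 ≈ -11.682)
((56 + (2 + (39 + 26))) + N) - 261 = ((56 + (2 + (39 + 26))) - 257/22) - 261 = ((56 + (2 + 65)) - 257/22) - 261 = ((56 + 67) - 257/22) - 261 = (123 - 257/22) - 261 = 2449/22 - 261 = -3293/22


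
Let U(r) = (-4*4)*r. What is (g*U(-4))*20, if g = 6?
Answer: 7680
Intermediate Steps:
U(r) = -16*r
(g*U(-4))*20 = (6*(-16*(-4)))*20 = (6*64)*20 = 384*20 = 7680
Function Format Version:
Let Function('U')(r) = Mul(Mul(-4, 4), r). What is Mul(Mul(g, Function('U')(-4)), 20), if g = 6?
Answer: 7680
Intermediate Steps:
Function('U')(r) = Mul(-16, r)
Mul(Mul(g, Function('U')(-4)), 20) = Mul(Mul(6, Mul(-16, -4)), 20) = Mul(Mul(6, 64), 20) = Mul(384, 20) = 7680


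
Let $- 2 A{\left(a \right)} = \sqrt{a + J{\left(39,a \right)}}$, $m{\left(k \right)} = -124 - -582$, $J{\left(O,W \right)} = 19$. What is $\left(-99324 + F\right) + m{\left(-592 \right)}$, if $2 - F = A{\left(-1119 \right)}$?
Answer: $-98864 + 5 i \sqrt{11} \approx -98864.0 + 16.583 i$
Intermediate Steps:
$m{\left(k \right)} = 458$ ($m{\left(k \right)} = -124 + 582 = 458$)
$A{\left(a \right)} = - \frac{\sqrt{19 + a}}{2}$ ($A{\left(a \right)} = - \frac{\sqrt{a + 19}}{2} = - \frac{\sqrt{19 + a}}{2}$)
$F = 2 + 5 i \sqrt{11}$ ($F = 2 - - \frac{\sqrt{19 - 1119}}{2} = 2 - - \frac{\sqrt{-1100}}{2} = 2 - - \frac{10 i \sqrt{11}}{2} = 2 - - 5 i \sqrt{11} = 2 + 5 i \sqrt{11} \approx 2.0 + 16.583 i$)
$\left(-99324 + F\right) + m{\left(-592 \right)} = \left(-99324 + \left(2 + 5 i \sqrt{11}\right)\right) + 458 = \left(-99322 + 5 i \sqrt{11}\right) + 458 = -98864 + 5 i \sqrt{11}$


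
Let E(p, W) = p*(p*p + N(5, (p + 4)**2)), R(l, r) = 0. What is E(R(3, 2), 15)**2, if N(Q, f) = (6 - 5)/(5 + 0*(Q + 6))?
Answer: 0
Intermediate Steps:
N(Q, f) = 1/5 (N(Q, f) = 1/(5 + 0*(6 + Q)) = 1/(5 + 0) = 1/5)
E(p, W) = p*(1/5 + p**2) (E(p, W) = p*(p*p + 1/5) = p*(p**2 + 1/5) = p*(1/5 + p**2))
E(R(3, 2), 15)**2 = (0**3 + (1/5)*0)**2 = (0 + 0)**2 = 0**2 = 0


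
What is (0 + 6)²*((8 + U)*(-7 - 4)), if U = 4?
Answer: -4752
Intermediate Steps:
(0 + 6)²*((8 + U)*(-7 - 4)) = (0 + 6)²*((8 + 4)*(-7 - 4)) = 6²*(12*(-11)) = 36*(-132) = -4752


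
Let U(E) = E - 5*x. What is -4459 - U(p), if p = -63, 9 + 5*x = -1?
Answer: -4406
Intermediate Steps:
x = -2 (x = -9/5 + (1/5)*(-1) = -9/5 - 1/5 = -2)
U(E) = 10 + E (U(E) = E - 5*(-2) = E + 10 = 10 + E)
-4459 - U(p) = -4459 - (10 - 63) = -4459 - 1*(-53) = -4459 + 53 = -4406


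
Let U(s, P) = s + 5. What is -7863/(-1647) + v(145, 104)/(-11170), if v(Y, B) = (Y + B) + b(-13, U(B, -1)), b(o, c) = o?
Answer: 14573503/3066165 ≈ 4.7530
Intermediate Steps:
U(s, P) = 5 + s
v(Y, B) = -13 + B + Y (v(Y, B) = (Y + B) - 13 = (B + Y) - 13 = -13 + B + Y)
-7863/(-1647) + v(145, 104)/(-11170) = -7863/(-1647) + (-13 + 104 + 145)/(-11170) = -7863*(-1/1647) + 236*(-1/11170) = 2621/549 - 118/5585 = 14573503/3066165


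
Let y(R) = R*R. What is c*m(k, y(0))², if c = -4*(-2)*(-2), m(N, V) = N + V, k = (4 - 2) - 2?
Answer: 0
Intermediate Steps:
y(R) = R²
k = 0 (k = 2 - 2 = 0)
c = -16 (c = 8*(-2) = -16)
c*m(k, y(0))² = -16*(0 + 0²)² = -16*(0 + 0)² = -16*0² = -16*0 = 0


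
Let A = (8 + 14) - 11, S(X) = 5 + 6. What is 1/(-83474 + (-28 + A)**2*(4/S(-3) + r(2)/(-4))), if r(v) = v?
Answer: -22/1837295 ≈ -1.1974e-5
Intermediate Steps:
S(X) = 11
A = 11 (A = 22 - 11 = 11)
1/(-83474 + (-28 + A)**2*(4/S(-3) + r(2)/(-4))) = 1/(-83474 + (-28 + 11)**2*(4/11 + 2/(-4))) = 1/(-83474 + (-17)**2*(4*(1/11) + 2*(-1/4))) = 1/(-83474 + 289*(4/11 - 1/2)) = 1/(-83474 + 289*(-3/22)) = 1/(-83474 - 867/22) = 1/(-1837295/22) = -22/1837295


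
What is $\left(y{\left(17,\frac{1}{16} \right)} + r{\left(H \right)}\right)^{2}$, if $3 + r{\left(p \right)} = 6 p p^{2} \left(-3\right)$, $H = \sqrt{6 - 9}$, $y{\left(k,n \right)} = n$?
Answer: $\frac{\left(47 - 864 i \sqrt{3}\right)^{2}}{256} \approx -8739.4 - 549.49 i$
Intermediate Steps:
$H = i \sqrt{3}$ ($H = \sqrt{-3} = i \sqrt{3} \approx 1.732 i$)
$r{\left(p \right)} = -3 - 18 p^{3}$ ($r{\left(p \right)} = -3 + 6 p p^{2} \left(-3\right) = -3 + 6 p^{3} \left(-3\right) = -3 - 18 p^{3}$)
$\left(y{\left(17,\frac{1}{16} \right)} + r{\left(H \right)}\right)^{2} = \left(\frac{1}{16} - \left(3 + 18 \left(i \sqrt{3}\right)^{3}\right)\right)^{2} = \left(\frac{1}{16} - \left(3 + 18 \left(- 3 i \sqrt{3}\right)\right)\right)^{2} = \left(\frac{1}{16} - \left(3 - 54 i \sqrt{3}\right)\right)^{2} = \left(- \frac{47}{16} + 54 i \sqrt{3}\right)^{2}$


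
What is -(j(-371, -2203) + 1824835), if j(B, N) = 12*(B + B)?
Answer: -1815931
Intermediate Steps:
j(B, N) = 24*B (j(B, N) = 12*(2*B) = 24*B)
-(j(-371, -2203) + 1824835) = -(24*(-371) + 1824835) = -(-8904 + 1824835) = -1*1815931 = -1815931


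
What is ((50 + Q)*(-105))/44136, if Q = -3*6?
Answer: -140/1839 ≈ -0.076128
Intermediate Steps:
Q = -18
((50 + Q)*(-105))/44136 = ((50 - 18)*(-105))/44136 = (32*(-105))*(1/44136) = -3360*1/44136 = -140/1839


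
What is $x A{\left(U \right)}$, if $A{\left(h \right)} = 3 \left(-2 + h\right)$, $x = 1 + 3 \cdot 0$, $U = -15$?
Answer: $-51$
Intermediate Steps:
$x = 1$ ($x = 1 + 0 = 1$)
$A{\left(h \right)} = -6 + 3 h$
$x A{\left(U \right)} = 1 \left(-6 + 3 \left(-15\right)\right) = 1 \left(-6 - 45\right) = 1 \left(-51\right) = -51$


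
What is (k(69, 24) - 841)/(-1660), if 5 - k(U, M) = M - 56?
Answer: 201/415 ≈ 0.48434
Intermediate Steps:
k(U, M) = 61 - M (k(U, M) = 5 - (M - 56) = 5 - (-56 + M) = 5 + (56 - M) = 61 - M)
(k(69, 24) - 841)/(-1660) = ((61 - 1*24) - 841)/(-1660) = ((61 - 24) - 841)*(-1/1660) = (37 - 841)*(-1/1660) = -804*(-1/1660) = 201/415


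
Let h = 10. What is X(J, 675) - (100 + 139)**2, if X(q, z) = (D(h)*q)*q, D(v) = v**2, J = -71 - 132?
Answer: 4063779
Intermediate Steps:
J = -203
X(q, z) = 100*q**2 (X(q, z) = (10**2*q)*q = (100*q)*q = 100*q**2)
X(J, 675) - (100 + 139)**2 = 100*(-203)**2 - (100 + 139)**2 = 100*41209 - 1*239**2 = 4120900 - 1*57121 = 4120900 - 57121 = 4063779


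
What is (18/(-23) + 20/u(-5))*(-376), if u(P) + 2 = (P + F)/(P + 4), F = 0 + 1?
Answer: -79712/23 ≈ -3465.7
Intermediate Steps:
F = 1
u(P) = -2 + (1 + P)/(4 + P) (u(P) = -2 + (P + 1)/(P + 4) = -2 + (1 + P)/(4 + P))
(18/(-23) + 20/u(-5))*(-376) = (18/(-23) + 20/(((-7 - 1*(-5))/(4 - 5))))*(-376) = (18*(-1/23) + 20/(((-7 + 5)/(-1))))*(-376) = (-18/23 + 20/((-1*(-2))))*(-376) = (-18/23 + 20/2)*(-376) = (-18/23 + 20*(½))*(-376) = (-18/23 + 10)*(-376) = (212/23)*(-376) = -79712/23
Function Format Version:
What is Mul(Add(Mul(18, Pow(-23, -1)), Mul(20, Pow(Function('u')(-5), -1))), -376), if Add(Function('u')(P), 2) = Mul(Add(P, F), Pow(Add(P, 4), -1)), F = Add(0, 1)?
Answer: Rational(-79712, 23) ≈ -3465.7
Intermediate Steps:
F = 1
Function('u')(P) = Add(-2, Mul(Pow(Add(4, P), -1), Add(1, P))) (Function('u')(P) = Add(-2, Mul(Add(P, 1), Pow(Add(P, 4), -1))) = Add(-2, Mul(Add(1, P), Pow(Add(4, P), -1))) = Add(-2, Mul(Pow(Add(4, P), -1), Add(1, P))))
Mul(Add(Mul(18, Pow(-23, -1)), Mul(20, Pow(Function('u')(-5), -1))), -376) = Mul(Add(Mul(18, Pow(-23, -1)), Mul(20, Pow(Mul(Pow(Add(4, -5), -1), Add(-7, Mul(-1, -5))), -1))), -376) = Mul(Add(Mul(18, Rational(-1, 23)), Mul(20, Pow(Mul(Pow(-1, -1), Add(-7, 5)), -1))), -376) = Mul(Add(Rational(-18, 23), Mul(20, Pow(Mul(-1, -2), -1))), -376) = Mul(Add(Rational(-18, 23), Mul(20, Pow(2, -1))), -376) = Mul(Add(Rational(-18, 23), Mul(20, Rational(1, 2))), -376) = Mul(Add(Rational(-18, 23), 10), -376) = Mul(Rational(212, 23), -376) = Rational(-79712, 23)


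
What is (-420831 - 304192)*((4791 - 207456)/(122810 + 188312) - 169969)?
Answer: 38340157235026309/311122 ≈ 1.2323e+11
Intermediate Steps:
(-420831 - 304192)*((4791 - 207456)/(122810 + 188312) - 169969) = -725023*(-202665/311122 - 169969) = -725023*(-52881297883/311122) = 38340157235026309/311122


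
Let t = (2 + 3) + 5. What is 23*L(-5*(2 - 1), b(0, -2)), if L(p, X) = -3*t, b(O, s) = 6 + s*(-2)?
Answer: -690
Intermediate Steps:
t = 10 (t = 5 + 5 = 10)
b(O, s) = 6 - 2*s
L(p, X) = -30 (L(p, X) = -3*10 = -30)
23*L(-5*(2 - 1), b(0, -2)) = 23*(-30) = -690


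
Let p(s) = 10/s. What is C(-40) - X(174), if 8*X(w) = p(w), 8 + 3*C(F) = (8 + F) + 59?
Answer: 4403/696 ≈ 6.3261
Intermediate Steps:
C(F) = 59/3 + F/3 (C(F) = -8/3 + ((8 + F) + 59)/3 = -8/3 + (67 + F)/3 = -8/3 + (67/3 + F/3) = 59/3 + F/3)
X(w) = 5/(4*w) (X(w) = (10/w)/8 = 5/(4*w))
C(-40) - X(174) = (59/3 + (⅓)*(-40)) - 5/(4*174) = (59/3 - 40/3) - 5/(4*174) = 19/3 - 1*5/696 = 19/3 - 5/696 = 4403/696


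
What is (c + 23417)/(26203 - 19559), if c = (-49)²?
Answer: 12909/3322 ≈ 3.8859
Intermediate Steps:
c = 2401
(c + 23417)/(26203 - 19559) = (2401 + 23417)/(26203 - 19559) = 25818/6644 = 25818*(1/6644) = 12909/3322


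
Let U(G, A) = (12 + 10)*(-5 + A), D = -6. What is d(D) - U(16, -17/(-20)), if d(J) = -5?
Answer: 863/10 ≈ 86.300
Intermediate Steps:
U(G, A) = -110 + 22*A (U(G, A) = 22*(-5 + A) = -110 + 22*A)
d(D) - U(16, -17/(-20)) = -5 - (-110 + 22*(-17/(-20))) = -5 - (-110 + 22*(-17*(-1/20))) = -5 - (-110 + 22*(17/20)) = -5 - (-110 + 187/10) = -5 - 1*(-913/10) = -5 + 913/10 = 863/10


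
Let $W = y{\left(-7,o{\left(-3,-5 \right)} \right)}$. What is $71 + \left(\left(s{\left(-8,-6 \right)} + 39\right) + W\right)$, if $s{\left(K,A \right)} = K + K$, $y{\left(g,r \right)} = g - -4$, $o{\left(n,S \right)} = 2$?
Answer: $91$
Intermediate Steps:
$y{\left(g,r \right)} = 4 + g$ ($y{\left(g,r \right)} = g + 4 = 4 + g$)
$W = -3$ ($W = 4 - 7 = -3$)
$s{\left(K,A \right)} = 2 K$
$71 + \left(\left(s{\left(-8,-6 \right)} + 39\right) + W\right) = 71 + \left(\left(2 \left(-8\right) + 39\right) - 3\right) = 71 + \left(\left(-16 + 39\right) - 3\right) = 71 + \left(23 - 3\right) = 71 + 20 = 91$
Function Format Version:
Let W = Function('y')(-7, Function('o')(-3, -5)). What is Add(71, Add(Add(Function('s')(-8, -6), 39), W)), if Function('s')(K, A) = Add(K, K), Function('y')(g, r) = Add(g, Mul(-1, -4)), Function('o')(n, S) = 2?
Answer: 91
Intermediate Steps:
Function('y')(g, r) = Add(4, g) (Function('y')(g, r) = Add(g, 4) = Add(4, g))
W = -3 (W = Add(4, -7) = -3)
Function('s')(K, A) = Mul(2, K)
Add(71, Add(Add(Function('s')(-8, -6), 39), W)) = Add(71, Add(Add(Mul(2, -8), 39), -3)) = Add(71, Add(Add(-16, 39), -3)) = Add(71, Add(23, -3)) = Add(71, 20) = 91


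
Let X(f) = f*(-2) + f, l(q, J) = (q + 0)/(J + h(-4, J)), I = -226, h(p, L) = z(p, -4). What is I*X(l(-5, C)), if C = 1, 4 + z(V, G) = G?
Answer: 1130/7 ≈ 161.43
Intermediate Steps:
z(V, G) = -4 + G
h(p, L) = -8 (h(p, L) = -4 - 4 = -8)
l(q, J) = q/(-8 + J) (l(q, J) = (q + 0)/(J - 8) = q/(-8 + J))
X(f) = -f (X(f) = -2*f + f = -f)
I*X(l(-5, C)) = -(-226)*(-5/(-8 + 1)) = -(-226)*(-5/(-7)) = -(-226)*(-5*(-⅐)) = -(-226)*5/7 = -226*(-5/7) = 1130/7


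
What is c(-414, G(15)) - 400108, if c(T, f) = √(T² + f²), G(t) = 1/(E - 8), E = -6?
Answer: -400108 + √33593617/14 ≈ -3.9969e+5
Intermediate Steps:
G(t) = -1/14 (G(t) = 1/(-6 - 8) = 1/(-14) = -1/14)
c(-414, G(15)) - 400108 = √((-414)² + (-1/14)²) - 400108 = √(171396 + 1/196) - 400108 = √(33593617/196) - 400108 = √33593617/14 - 400108 = -400108 + √33593617/14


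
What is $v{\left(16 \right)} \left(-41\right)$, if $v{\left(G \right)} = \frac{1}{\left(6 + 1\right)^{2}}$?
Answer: $- \frac{41}{49} \approx -0.83673$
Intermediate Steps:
$v{\left(G \right)} = \frac{1}{49}$ ($v{\left(G \right)} = \frac{1}{7^{2}} = \frac{1}{49}$)
$v{\left(16 \right)} \left(-41\right) = \frac{1}{49} \left(-41\right) = - \frac{41}{49}$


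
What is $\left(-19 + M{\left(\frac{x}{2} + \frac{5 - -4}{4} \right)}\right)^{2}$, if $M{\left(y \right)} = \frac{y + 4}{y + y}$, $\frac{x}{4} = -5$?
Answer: $\frac{1352569}{3844} \approx 351.86$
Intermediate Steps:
$x = -20$ ($x = 4 \left(-5\right) = -20$)
$M{\left(y \right)} = \frac{4 + y}{2 y}$
$\left(-19 + M{\left(\frac{x}{2} + \frac{5 - -4}{4} \right)}\right)^{2} = \left(-19 + \frac{4 - \left(10 - \frac{5 - -4}{4}\right)}{2 \left(- \frac{20}{2} + \frac{5 - -4}{4}\right)}\right)^{2} = \left(-19 + \frac{4 - \left(10 - \left(5 + 4\right) \frac{1}{4}\right)}{2 \left(\left(-20\right) \frac{1}{2} + \left(5 + 4\right) \frac{1}{4}\right)}\right)^{2} = \left(-19 + \frac{4 + \left(-10 + 9 \cdot \frac{1}{4}\right)}{2 \left(-10 + 9 \cdot \frac{1}{4}\right)}\right)^{2} = \left(-19 + \frac{4 + \left(-10 + \frac{9}{4}\right)}{2 \left(-10 + \frac{9}{4}\right)}\right)^{2} = \left(-19 + \frac{4 - \frac{31}{4}}{2 \left(- \frac{31}{4}\right)}\right)^{2} = \left(-19 + \frac{1}{2} \left(- \frac{4}{31}\right) \left(- \frac{15}{4}\right)\right)^{2} = \left(-19 + \frac{15}{62}\right)^{2} = \left(- \frac{1163}{62}\right)^{2} = \frac{1352569}{3844}$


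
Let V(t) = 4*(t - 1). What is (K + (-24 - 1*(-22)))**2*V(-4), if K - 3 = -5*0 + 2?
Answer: -180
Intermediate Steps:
K = 5 (K = 3 + (-5*0 + 2) = 3 + (0 + 2) = 3 + 2 = 5)
V(t) = -4 + 4*t (V(t) = 4*(-1 + t) = -4 + 4*t)
(K + (-24 - 1*(-22)))**2*V(-4) = (5 + (-24 - 1*(-22)))**2*(-4 + 4*(-4)) = (5 + (-24 + 22))**2*(-4 - 16) = (5 - 2)**2*(-20) = 3**2*(-20) = 9*(-20) = -180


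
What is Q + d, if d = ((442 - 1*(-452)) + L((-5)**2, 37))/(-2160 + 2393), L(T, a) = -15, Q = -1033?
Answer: -239810/233 ≈ -1029.2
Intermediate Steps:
d = 879/233 (d = ((442 - 1*(-452)) - 15)/(-2160 + 2393) = ((442 + 452) - 15)/233 = (894 - 15)*(1/233) = 879*(1/233) = 879/233 ≈ 3.7725)
Q + d = -1033 + 879/233 = -239810/233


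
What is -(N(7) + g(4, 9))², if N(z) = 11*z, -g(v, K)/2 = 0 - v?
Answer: -7225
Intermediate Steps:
g(v, K) = 2*v (g(v, K) = -2*(0 - v) = -(-2)*v = 2*v)
-(N(7) + g(4, 9))² = -(11*7 + 2*4)² = -(77 + 8)² = -1*85² = -1*7225 = -7225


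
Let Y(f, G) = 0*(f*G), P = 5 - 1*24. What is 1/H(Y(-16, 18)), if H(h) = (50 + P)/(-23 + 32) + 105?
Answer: 9/976 ≈ 0.0092213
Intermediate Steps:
P = -19 (P = 5 - 24 = -19)
Y(f, G) = 0 (Y(f, G) = 0*(G*f) = 0)
H(h) = 976/9 (H(h) = (50 - 19)/(-23 + 32) + 105 = 31/9 + 105 = 976/9)
1/H(Y(-16, 18)) = 1/(976/9) = 9/976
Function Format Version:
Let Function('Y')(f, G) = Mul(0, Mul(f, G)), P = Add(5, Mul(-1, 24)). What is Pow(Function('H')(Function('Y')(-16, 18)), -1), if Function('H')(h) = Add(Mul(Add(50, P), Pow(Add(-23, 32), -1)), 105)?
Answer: Rational(9, 976) ≈ 0.0092213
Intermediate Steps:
P = -19 (P = Add(5, -24) = -19)
Function('Y')(f, G) = 0 (Function('Y')(f, G) = Mul(0, Mul(G, f)) = 0)
Function('H')(h) = Rational(976, 9) (Function('H')(h) = Add(Mul(Add(50, -19), Pow(Add(-23, 32), -1)), 105) = Add(Mul(31, Pow(9, -1)), 105) = Add(Mul(31, Rational(1, 9)), 105) = Add(Rational(31, 9), 105) = Rational(976, 9))
Pow(Function('H')(Function('Y')(-16, 18)), -1) = Pow(Rational(976, 9), -1) = Rational(9, 976)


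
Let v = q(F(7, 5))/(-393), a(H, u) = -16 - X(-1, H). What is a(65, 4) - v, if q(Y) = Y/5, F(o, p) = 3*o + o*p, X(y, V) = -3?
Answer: -25489/1965 ≈ -12.971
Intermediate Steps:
a(H, u) = -13 (a(H, u) = -16 - 1*(-3) = -16 + 3 = -13)
q(Y) = Y/5 (q(Y) = Y*(⅕) = Y/5)
v = -56/1965 (v = ((7*(3 + 5))/5)/(-393) = ((7*8)/5)*(-1/393) = ((⅕)*56)*(-1/393) = (56/5)*(-1/393) = -56/1965 ≈ -0.028499)
a(65, 4) - v = -13 - 1*(-56/1965) = -13 + 56/1965 = -25489/1965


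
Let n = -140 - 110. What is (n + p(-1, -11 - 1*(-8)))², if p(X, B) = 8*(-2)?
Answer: 70756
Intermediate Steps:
p(X, B) = -16
n = -250
(n + p(-1, -11 - 1*(-8)))² = (-250 - 16)² = (-266)² = 70756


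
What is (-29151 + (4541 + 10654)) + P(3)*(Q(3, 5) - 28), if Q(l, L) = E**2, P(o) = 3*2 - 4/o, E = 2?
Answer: -14068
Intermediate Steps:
P(o) = 6 - 4/o
Q(l, L) = 4 (Q(l, L) = 2**2 = 4)
(-29151 + (4541 + 10654)) + P(3)*(Q(3, 5) - 28) = (-29151 + (4541 + 10654)) + (6 - 4/3)*(4 - 28) = (-29151 + 15195) + (6 - 4*1/3)*(-24) = -13956 + (6 - 4/3)*(-24) = -13956 + (14/3)*(-24) = -13956 - 112 = -14068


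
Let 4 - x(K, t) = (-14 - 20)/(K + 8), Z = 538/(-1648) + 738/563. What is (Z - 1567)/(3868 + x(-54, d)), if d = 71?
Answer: -16709349097/41306260568 ≈ -0.40452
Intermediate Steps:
Z = 456665/463912 (Z = 538*(-1/1648) + 738*(1/563) = -269/824 + 738/563 = 456665/463912 ≈ 0.98438)
x(K, t) = 4 + 34/(8 + K) (x(K, t) = 4 - (-14 - 20)/(K + 8) = 4 - (-34)/(8 + K) = 4 + 34/(8 + K))
(Z - 1567)/(3868 + x(-54, d)) = (456665/463912 - 1567)/(3868 + 2*(33 + 2*(-54))/(8 - 54)) = -726493439/(463912*(3868 + 2*(33 - 108)/(-46))) = -726493439/(463912*(3868 + 2*(-1/46)*(-75))) = -726493439/(463912*(3868 + 75/23)) = -726493439/(463912*89039/23) = -726493439/463912*23/89039 = -16709349097/41306260568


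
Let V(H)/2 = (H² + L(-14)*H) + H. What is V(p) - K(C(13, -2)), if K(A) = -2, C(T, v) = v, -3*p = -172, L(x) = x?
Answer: 45770/9 ≈ 5085.6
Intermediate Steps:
p = 172/3 (p = -⅓*(-172) = 172/3 ≈ 57.333)
V(H) = -26*H + 2*H² (V(H) = 2*((H² - 14*H) + H) = 2*(H² - 13*H) = -26*H + 2*H²)
V(p) - K(C(13, -2)) = 2*(172/3)*(-13 + 172/3) - 1*(-2) = 2*(172/3)*(133/3) + 2 = 45752/9 + 2 = 45770/9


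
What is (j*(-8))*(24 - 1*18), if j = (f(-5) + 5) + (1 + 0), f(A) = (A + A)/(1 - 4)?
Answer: -448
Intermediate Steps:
f(A) = -2*A/3 (f(A) = (2*A)/(-3) = (2*A)*(-1/3) = -2*A/3)
j = 28/3 (j = (-2/3*(-5) + 5) + (1 + 0) = (10/3 + 5) + 1 = 25/3 + 1 = 28/3 ≈ 9.3333)
(j*(-8))*(24 - 1*18) = ((28/3)*(-8))*(24 - 1*18) = -224*(24 - 18)/3 = -224/3*6 = -448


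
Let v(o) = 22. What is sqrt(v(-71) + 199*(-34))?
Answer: 2*I*sqrt(1686) ≈ 82.122*I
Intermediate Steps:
sqrt(v(-71) + 199*(-34)) = sqrt(22 + 199*(-34)) = sqrt(22 - 6766) = sqrt(-6744) = 2*I*sqrt(1686)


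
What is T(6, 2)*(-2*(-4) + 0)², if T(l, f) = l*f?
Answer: 768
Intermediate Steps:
T(l, f) = f*l
T(6, 2)*(-2*(-4) + 0)² = (2*6)*(-2*(-4) + 0)² = 12*(8 + 0)² = 12*8² = 12*64 = 768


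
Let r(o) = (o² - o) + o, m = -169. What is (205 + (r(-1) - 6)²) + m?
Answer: 61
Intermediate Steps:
r(o) = o²
(205 + (r(-1) - 6)²) + m = (205 + ((-1)² - 6)²) - 169 = (205 + (1 - 6)²) - 169 = (205 + (-5)²) - 169 = (205 + 25) - 169 = 230 - 169 = 61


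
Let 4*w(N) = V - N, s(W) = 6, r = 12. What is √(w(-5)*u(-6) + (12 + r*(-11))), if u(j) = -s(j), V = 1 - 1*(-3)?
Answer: I*√534/2 ≈ 11.554*I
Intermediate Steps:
V = 4 (V = 1 + 3 = 4)
w(N) = 1 - N/4 (w(N) = (4 - N)/4 = 1 - N/4)
u(j) = -6 (u(j) = -1*6 = -6)
√(w(-5)*u(-6) + (12 + r*(-11))) = √((1 - ¼*(-5))*(-6) + (12 + 12*(-11))) = √((1 + 5/4)*(-6) + (12 - 132)) = √((9/4)*(-6) - 120) = √(-27/2 - 120) = √(-267/2) = I*√534/2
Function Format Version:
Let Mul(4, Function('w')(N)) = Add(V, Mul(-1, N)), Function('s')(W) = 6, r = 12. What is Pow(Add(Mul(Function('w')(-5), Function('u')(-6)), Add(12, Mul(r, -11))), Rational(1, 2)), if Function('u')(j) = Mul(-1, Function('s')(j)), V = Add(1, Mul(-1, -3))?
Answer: Mul(Rational(1, 2), I, Pow(534, Rational(1, 2))) ≈ Mul(11.554, I)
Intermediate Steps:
V = 4 (V = Add(1, 3) = 4)
Function('w')(N) = Add(1, Mul(Rational(-1, 4), N)) (Function('w')(N) = Mul(Rational(1, 4), Add(4, Mul(-1, N))) = Add(1, Mul(Rational(-1, 4), N)))
Function('u')(j) = -6 (Function('u')(j) = Mul(-1, 6) = -6)
Pow(Add(Mul(Function('w')(-5), Function('u')(-6)), Add(12, Mul(r, -11))), Rational(1, 2)) = Pow(Add(Mul(Add(1, Mul(Rational(-1, 4), -5)), -6), Add(12, Mul(12, -11))), Rational(1, 2)) = Pow(Add(Mul(Add(1, Rational(5, 4)), -6), Add(12, -132)), Rational(1, 2)) = Pow(Add(Mul(Rational(9, 4), -6), -120), Rational(1, 2)) = Pow(Add(Rational(-27, 2), -120), Rational(1, 2)) = Pow(Rational(-267, 2), Rational(1, 2)) = Mul(Rational(1, 2), I, Pow(534, Rational(1, 2)))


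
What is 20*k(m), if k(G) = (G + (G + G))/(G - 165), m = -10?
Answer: 24/7 ≈ 3.4286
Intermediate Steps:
k(G) = 3*G/(-165 + G) (k(G) = (G + 2*G)/(-165 + G) = (3*G)/(-165 + G) = 3*G/(-165 + G))
20*k(m) = 20*(3*(-10)/(-165 - 10)) = 20*(3*(-10)/(-175)) = 20*(3*(-10)*(-1/175)) = 20*(6/35) = 24/7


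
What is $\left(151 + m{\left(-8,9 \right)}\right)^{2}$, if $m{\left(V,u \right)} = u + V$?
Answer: $23104$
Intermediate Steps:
$m{\left(V,u \right)} = V + u$
$\left(151 + m{\left(-8,9 \right)}\right)^{2} = \left(151 + \left(-8 + 9\right)\right)^{2} = \left(151 + 1\right)^{2} = 152^{2} = 23104$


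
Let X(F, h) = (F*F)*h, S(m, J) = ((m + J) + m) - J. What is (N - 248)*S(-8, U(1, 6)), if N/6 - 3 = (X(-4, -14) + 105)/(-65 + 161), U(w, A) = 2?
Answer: 3799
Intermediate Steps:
S(m, J) = 2*m (S(m, J) = ((J + m) + m) - J = (J + 2*m) - J = 2*m)
X(F, h) = h*F² (X(F, h) = F²*h = h*F²)
N = 169/16 (N = 18 + 6*((-14*(-4)² + 105)/(-65 + 161)) = 18 + 6*((-14*16 + 105)/96) = 18 + 6*((-224 + 105)*(1/96)) = 18 + 6*(-119*1/96) = 18 + 6*(-119/96) = 18 - 119/16 = 169/16 ≈ 10.563)
(N - 248)*S(-8, U(1, 6)) = (169/16 - 248)*(2*(-8)) = -3799/16*(-16) = 3799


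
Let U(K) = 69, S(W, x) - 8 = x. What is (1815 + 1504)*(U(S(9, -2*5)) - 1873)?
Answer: -5987476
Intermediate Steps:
S(W, x) = 8 + x
(1815 + 1504)*(U(S(9, -2*5)) - 1873) = (1815 + 1504)*(69 - 1873) = 3319*(-1804) = -5987476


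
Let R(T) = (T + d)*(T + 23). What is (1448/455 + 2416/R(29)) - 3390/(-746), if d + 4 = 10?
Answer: 1536621/169715 ≈ 9.0541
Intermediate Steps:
d = 6 (d = -4 + 10 = 6)
R(T) = (6 + T)*(23 + T) (R(T) = (T + 6)*(T + 23) = (6 + T)*(23 + T))
(1448/455 + 2416/R(29)) - 3390/(-746) = (1448/455 + 2416/(138 + 29**2 + 29*29)) - 3390/(-746) = (1448*(1/455) + 2416/(138 + 841 + 841)) - 3390*(-1/746) = (1448/455 + 2416/1820) + 1695/373 = (1448/455 + 2416*(1/1820)) + 1695/373 = (1448/455 + 604/455) + 1695/373 = 2052/455 + 1695/373 = 1536621/169715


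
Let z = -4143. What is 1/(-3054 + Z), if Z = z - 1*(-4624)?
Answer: -1/2573 ≈ -0.00038865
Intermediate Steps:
Z = 481 (Z = -4143 - 1*(-4624) = -4143 + 4624 = 481)
1/(-3054 + Z) = 1/(-3054 + 481) = 1/(-2573) = -1/2573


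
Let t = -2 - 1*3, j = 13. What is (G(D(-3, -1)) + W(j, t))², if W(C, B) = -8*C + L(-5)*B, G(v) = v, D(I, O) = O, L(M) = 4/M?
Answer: 10201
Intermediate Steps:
t = -5 (t = -2 - 3 = -5)
W(C, B) = -8*C - 4*B/5 (W(C, B) = -8*C + (4/(-5))*B = -8*C + (4*(-⅕))*B = -8*C - 4*B/5)
(G(D(-3, -1)) + W(j, t))² = (-1 + (-8*13 - ⅘*(-5)))² = (-1 + (-104 + 4))² = (-1 - 100)² = (-101)² = 10201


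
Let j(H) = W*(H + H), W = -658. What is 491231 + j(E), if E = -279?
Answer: 858395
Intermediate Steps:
j(H) = -1316*H (j(H) = -658*(H + H) = -1316*H)
491231 + j(E) = 491231 - 1316*(-279) = 491231 + 367164 = 858395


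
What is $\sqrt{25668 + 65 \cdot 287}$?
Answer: $\sqrt{44323} \approx 210.53$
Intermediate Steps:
$\sqrt{25668 + 65 \cdot 287} = \sqrt{25668 + 18655} = \sqrt{44323}$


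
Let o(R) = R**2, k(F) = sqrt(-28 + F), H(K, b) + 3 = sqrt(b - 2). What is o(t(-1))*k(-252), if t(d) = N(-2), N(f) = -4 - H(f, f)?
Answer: sqrt(70)*(-8 - 6*I) ≈ -66.933 - 50.2*I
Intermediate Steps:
H(K, b) = -3 + sqrt(-2 + b) (H(K, b) = -3 + sqrt(b - 2) = -3 + sqrt(-2 + b))
N(f) = -1 - sqrt(-2 + f) (N(f) = -4 - (-3 + sqrt(-2 + f)) = -4 + (3 - sqrt(-2 + f)) = -1 - sqrt(-2 + f))
t(d) = -1 - 2*I (t(d) = -1 - sqrt(-2 - 2) = -1 - sqrt(-4) = -1 - 2*I)
o(t(-1))*k(-252) = (-1 - 2*I)**2*sqrt(-28 - 252) = (-1 - 2*I)**2*sqrt(-280) = (-1 - 2*I)**2*(2*I*sqrt(70)) = 2*I*sqrt(70)*(-1 - 2*I)**2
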